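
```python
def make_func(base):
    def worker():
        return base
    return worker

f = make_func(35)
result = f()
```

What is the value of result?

Step 1: make_func(35) creates closure capturing base = 35.
Step 2: f() returns the captured base = 35.
Step 3: result = 35

The answer is 35.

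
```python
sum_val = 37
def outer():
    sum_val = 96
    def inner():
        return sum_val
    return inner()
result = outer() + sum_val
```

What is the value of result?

Step 1: Global sum_val = 37. outer() shadows with sum_val = 96.
Step 2: inner() returns enclosing sum_val = 96. outer() = 96.
Step 3: result = 96 + global sum_val (37) = 133

The answer is 133.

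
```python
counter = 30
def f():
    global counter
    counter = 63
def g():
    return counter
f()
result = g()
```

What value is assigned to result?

Step 1: counter = 30.
Step 2: f() sets global counter = 63.
Step 3: g() reads global counter = 63. result = 63

The answer is 63.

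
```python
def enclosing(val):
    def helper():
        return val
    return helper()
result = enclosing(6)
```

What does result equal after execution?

Step 1: enclosing(6) binds parameter val = 6.
Step 2: helper() looks up val in enclosing scope and finds the parameter val = 6.
Step 3: result = 6

The answer is 6.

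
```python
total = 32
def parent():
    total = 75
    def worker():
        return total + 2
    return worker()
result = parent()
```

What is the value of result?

Step 1: parent() shadows global total with total = 75.
Step 2: worker() finds total = 75 in enclosing scope, computes 75 + 2 = 77.
Step 3: result = 77

The answer is 77.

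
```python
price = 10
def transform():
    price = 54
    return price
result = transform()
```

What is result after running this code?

Step 1: Global price = 10.
Step 2: transform() creates local price = 54, shadowing the global.
Step 3: Returns local price = 54. result = 54

The answer is 54.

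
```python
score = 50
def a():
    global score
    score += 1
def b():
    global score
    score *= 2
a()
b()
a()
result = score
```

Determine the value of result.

Step 1: score = 50.
Step 2: a(): score = 50 + 1 = 51.
Step 3: b(): score = 51 * 2 = 102.
Step 4: a(): score = 102 + 1 = 103

The answer is 103.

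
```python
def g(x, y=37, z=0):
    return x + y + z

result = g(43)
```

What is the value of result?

Step 1: g(43) uses defaults y = 37, z = 0.
Step 2: Returns 43 + 37 + 0 = 80.
Step 3: result = 80

The answer is 80.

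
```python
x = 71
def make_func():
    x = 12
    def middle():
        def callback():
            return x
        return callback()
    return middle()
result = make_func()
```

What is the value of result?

Step 1: make_func() defines x = 12. middle() and callback() have no local x.
Step 2: callback() checks local (none), enclosing middle() (none), enclosing make_func() and finds x = 12.
Step 3: result = 12

The answer is 12.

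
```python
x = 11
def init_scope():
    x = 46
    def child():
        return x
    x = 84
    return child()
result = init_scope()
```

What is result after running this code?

Step 1: init_scope() sets x = 46, then later x = 84.
Step 2: child() is called after x is reassigned to 84. Closures capture variables by reference, not by value.
Step 3: result = 84

The answer is 84.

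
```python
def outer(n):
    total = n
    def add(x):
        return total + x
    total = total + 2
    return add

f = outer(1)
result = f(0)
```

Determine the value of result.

Step 1: outer(1) sets total = 1, then total = 1 + 2 = 3.
Step 2: Closures capture by reference, so add sees total = 3.
Step 3: f(0) returns 3 + 0 = 3

The answer is 3.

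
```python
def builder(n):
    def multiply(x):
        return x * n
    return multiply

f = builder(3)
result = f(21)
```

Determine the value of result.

Step 1: builder(3) returns multiply closure with n = 3.
Step 2: f(21) computes 21 * 3 = 63.
Step 3: result = 63

The answer is 63.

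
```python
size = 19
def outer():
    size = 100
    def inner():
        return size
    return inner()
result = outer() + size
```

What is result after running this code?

Step 1: Global size = 19. outer() shadows with size = 100.
Step 2: inner() returns enclosing size = 100. outer() = 100.
Step 3: result = 100 + global size (19) = 119

The answer is 119.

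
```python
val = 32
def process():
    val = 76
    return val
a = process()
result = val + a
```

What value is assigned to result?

Step 1: Global val = 32. process() returns local val = 76.
Step 2: a = 76. Global val still = 32.
Step 3: result = 32 + 76 = 108

The answer is 108.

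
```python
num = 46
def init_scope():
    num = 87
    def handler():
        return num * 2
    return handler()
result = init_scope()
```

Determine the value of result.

Step 1: init_scope() shadows global num with num = 87.
Step 2: handler() finds num = 87 in enclosing scope, computes 87 * 2 = 174.
Step 3: result = 174

The answer is 174.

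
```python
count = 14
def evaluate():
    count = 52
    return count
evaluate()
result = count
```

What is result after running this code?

Step 1: Global count = 14.
Step 2: evaluate() creates local count = 52 (shadow, not modification).
Step 3: After evaluate() returns, global count is unchanged. result = 14

The answer is 14.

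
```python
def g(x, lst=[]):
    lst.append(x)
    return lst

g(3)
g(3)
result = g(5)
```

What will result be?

Step 1: Mutable default argument gotcha! The list [] is created once.
Step 2: Each call appends to the SAME list: [3], [3, 3], [3, 3, 5].
Step 3: result = [3, 3, 5]

The answer is [3, 3, 5].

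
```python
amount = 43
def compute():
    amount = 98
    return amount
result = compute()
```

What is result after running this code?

Step 1: Global amount = 43.
Step 2: compute() creates local amount = 98, shadowing the global.
Step 3: Returns local amount = 98. result = 98

The answer is 98.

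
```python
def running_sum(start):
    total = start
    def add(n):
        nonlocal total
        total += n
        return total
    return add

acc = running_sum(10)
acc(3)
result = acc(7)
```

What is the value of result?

Step 1: running_sum(10) creates closure with total = 10.
Step 2: First acc(3): total = 10 + 3 = 13.
Step 3: Second acc(7): total = 13 + 7 = 20. result = 20

The answer is 20.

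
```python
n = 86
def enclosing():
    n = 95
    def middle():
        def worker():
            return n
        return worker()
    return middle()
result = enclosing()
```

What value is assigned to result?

Step 1: enclosing() defines n = 95. middle() and worker() have no local n.
Step 2: worker() checks local (none), enclosing middle() (none), enclosing enclosing() and finds n = 95.
Step 3: result = 95

The answer is 95.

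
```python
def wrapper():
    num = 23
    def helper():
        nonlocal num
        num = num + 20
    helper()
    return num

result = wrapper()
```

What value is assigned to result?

Step 1: wrapper() sets num = 23.
Step 2: helper() uses nonlocal to modify num in wrapper's scope: num = 23 + 20 = 43.
Step 3: wrapper() returns the modified num = 43

The answer is 43.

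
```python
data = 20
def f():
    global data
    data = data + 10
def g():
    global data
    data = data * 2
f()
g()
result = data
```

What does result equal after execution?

Step 1: data = 20.
Step 2: f() adds 10: data = 20 + 10 = 30.
Step 3: g() doubles: data = 30 * 2 = 60.
Step 4: result = 60

The answer is 60.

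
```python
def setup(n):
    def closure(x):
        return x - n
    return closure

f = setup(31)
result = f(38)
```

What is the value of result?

Step 1: setup(31) creates a closure capturing n = 31.
Step 2: f(38) computes 38 - 31 = 7.
Step 3: result = 7

The answer is 7.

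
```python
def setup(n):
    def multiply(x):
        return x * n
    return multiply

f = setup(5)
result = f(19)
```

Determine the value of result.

Step 1: setup(5) returns multiply closure with n = 5.
Step 2: f(19) computes 19 * 5 = 95.
Step 3: result = 95

The answer is 95.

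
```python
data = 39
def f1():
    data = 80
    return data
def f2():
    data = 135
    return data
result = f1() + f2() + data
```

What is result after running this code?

Step 1: Each function shadows global data with its own local.
Step 2: f1() returns 80, f2() returns 135.
Step 3: Global data = 39 is unchanged. result = 80 + 135 + 39 = 254

The answer is 254.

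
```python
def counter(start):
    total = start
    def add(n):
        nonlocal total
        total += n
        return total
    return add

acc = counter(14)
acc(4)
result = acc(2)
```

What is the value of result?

Step 1: counter(14) creates closure with total = 14.
Step 2: First acc(4): total = 14 + 4 = 18.
Step 3: Second acc(2): total = 18 + 2 = 20. result = 20

The answer is 20.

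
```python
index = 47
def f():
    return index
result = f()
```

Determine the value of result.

Step 1: index = 47 is defined in the global scope.
Step 2: f() looks up index. No local index exists, so Python checks the global scope via LEGB rule and finds index = 47.
Step 3: result = 47

The answer is 47.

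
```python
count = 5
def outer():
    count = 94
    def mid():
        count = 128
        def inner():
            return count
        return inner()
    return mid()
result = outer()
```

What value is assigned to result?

Step 1: Three levels of shadowing: global 5, outer 94, mid 128.
Step 2: inner() finds count = 128 in enclosing mid() scope.
Step 3: result = 128

The answer is 128.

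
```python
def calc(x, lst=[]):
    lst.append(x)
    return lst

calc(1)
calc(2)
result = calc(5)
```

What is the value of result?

Step 1: Mutable default argument gotcha! The list [] is created once.
Step 2: Each call appends to the SAME list: [1], [1, 2], [1, 2, 5].
Step 3: result = [1, 2, 5]

The answer is [1, 2, 5].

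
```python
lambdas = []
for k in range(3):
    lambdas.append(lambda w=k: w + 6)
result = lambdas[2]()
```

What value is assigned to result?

Step 1: Default argument w=k captures k's value at definition time.
Step 2: lambdas[2] was defined when k = 2, so w defaults to 2.
Step 3: result = 2 + 6 = 8 (default arg fixes the late binding issue)

The answer is 8.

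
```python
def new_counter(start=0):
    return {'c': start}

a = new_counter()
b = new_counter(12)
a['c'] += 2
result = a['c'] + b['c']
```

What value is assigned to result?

Step 1: new_counter() returns a new dict each call (immutable default 0).
Step 2: a = {'c': 0}, b = {'c': 12}.
Step 3: a['c'] += 2 = 2. result = 2 + 12 = 14

The answer is 14.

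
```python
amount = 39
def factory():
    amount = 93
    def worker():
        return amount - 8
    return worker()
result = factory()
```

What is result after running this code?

Step 1: factory() shadows global amount with amount = 93.
Step 2: worker() finds amount = 93 in enclosing scope, computes 93 - 8 = 85.
Step 3: result = 85

The answer is 85.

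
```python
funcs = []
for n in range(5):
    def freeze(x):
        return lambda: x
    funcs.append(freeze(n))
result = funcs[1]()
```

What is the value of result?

Step 1: freeze(n) creates a new scope capturing x = n at call time.
Step 2: funcs[1] = freeze(1), so its lambda captures x = 1.
Step 3: result = 1 (closure factory fixes late binding)

The answer is 1.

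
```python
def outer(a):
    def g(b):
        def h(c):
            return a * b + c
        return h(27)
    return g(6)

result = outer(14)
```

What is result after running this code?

Step 1: a = 14, b = 6, c = 27.
Step 2: h() computes a * b + c = 14 * 6 + 27 = 111.
Step 3: result = 111

The answer is 111.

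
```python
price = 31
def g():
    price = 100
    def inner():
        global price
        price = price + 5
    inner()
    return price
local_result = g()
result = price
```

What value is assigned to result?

Step 1: Global price = 31. g() creates local price = 100.
Step 2: inner() declares global price and adds 5: global price = 31 + 5 = 36.
Step 3: g() returns its local price = 100 (unaffected by inner).
Step 4: result = global price = 36

The answer is 36.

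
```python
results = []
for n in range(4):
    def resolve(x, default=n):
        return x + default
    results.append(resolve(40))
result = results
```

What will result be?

Step 1: Default argument default=n is evaluated at function definition time.
Step 2: Each iteration creates resolve with default = current n value.
Step 3: resolve(40) returns 40 + default. results = [40, 41, 42, 43]

The answer is [40, 41, 42, 43].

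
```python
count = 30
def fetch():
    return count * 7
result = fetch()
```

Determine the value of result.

Step 1: count = 30 is defined globally.
Step 2: fetch() looks up count from global scope = 30, then computes 30 * 7 = 210.
Step 3: result = 210

The answer is 210.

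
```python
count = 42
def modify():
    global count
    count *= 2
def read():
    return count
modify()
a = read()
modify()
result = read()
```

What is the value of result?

Step 1: count = 42.
Step 2: First modify(): count = 42 * 2 = 84.
Step 3: Second modify(): count = 84 * 2 = 168.
Step 4: read() returns 168

The answer is 168.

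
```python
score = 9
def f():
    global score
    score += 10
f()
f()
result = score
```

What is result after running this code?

Step 1: score = 9.
Step 2: First f(): score = 9 + 10 = 19.
Step 3: Second f(): score = 19 + 10 = 29. result = 29

The answer is 29.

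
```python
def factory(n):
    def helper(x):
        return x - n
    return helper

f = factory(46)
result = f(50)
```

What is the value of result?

Step 1: factory(46) creates a closure capturing n = 46.
Step 2: f(50) computes 50 - 46 = 4.
Step 3: result = 4

The answer is 4.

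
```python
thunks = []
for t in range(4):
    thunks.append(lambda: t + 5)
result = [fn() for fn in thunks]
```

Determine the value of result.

Step 1: All lambdas capture t by reference. After the loop, t = 3.
Step 2: Each call returns 3 + 5 = 8.
Step 3: result = [8, 8, 8, 8]

The answer is [8, 8, 8, 8].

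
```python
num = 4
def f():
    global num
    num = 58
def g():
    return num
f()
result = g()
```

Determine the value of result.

Step 1: num = 4.
Step 2: f() sets global num = 58.
Step 3: g() reads global num = 58. result = 58

The answer is 58.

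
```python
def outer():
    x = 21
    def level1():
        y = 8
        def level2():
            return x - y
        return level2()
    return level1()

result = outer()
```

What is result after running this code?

Step 1: x = 21 in outer. y = 8 in level1.
Step 2: level2() reads x = 21 and y = 8 from enclosing scopes.
Step 3: result = 21 - 8 = 13

The answer is 13.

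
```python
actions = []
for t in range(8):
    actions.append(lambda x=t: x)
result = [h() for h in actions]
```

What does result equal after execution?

Step 1: Default arg x=t captures t at each iteration.
Step 2: Each lambda has its own default: 0, 1, ..., 7.
Step 3: result = [0, 1, 2, 3, 4, 5, 6, 7]

The answer is [0, 1, 2, 3, 4, 5, 6, 7].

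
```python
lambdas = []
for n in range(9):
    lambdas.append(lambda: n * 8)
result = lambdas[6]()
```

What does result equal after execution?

Step 1: All lambdas reference the same variable n (late binding).
Step 2: After the loop, n = 8. Every lambda returns n * 8.
Step 3: lambdas[6]() = 8 * 8 = 64

The answer is 64.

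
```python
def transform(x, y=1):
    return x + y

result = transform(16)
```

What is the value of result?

Step 1: transform(16) uses default y = 1.
Step 2: Returns 16 + 1 = 17.
Step 3: result = 17

The answer is 17.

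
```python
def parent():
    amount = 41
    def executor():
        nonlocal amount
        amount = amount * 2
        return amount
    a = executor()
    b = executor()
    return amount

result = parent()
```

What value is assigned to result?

Step 1: amount starts at 41.
Step 2: First executor(): amount = 41 * 2 = 82.
Step 3: Second executor(): amount = 82 * 2 = 164.
Step 4: result = 164

The answer is 164.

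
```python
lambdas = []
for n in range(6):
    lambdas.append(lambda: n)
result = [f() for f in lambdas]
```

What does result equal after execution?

Step 1: All 6 lambdas share the same variable n.
Step 2: After the loop, n = 5.
Step 3: Each call returns 5. result = [5, 5, 5, 5, 5, 5]

The answer is [5, 5, 5, 5, 5, 5].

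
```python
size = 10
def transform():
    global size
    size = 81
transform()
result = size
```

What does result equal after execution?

Step 1: size = 10 globally.
Step 2: transform() declares global size and sets it to 81.
Step 3: After transform(), global size = 81. result = 81

The answer is 81.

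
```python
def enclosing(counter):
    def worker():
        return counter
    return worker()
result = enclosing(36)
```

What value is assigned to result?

Step 1: enclosing(36) binds parameter counter = 36.
Step 2: worker() looks up counter in enclosing scope and finds the parameter counter = 36.
Step 3: result = 36

The answer is 36.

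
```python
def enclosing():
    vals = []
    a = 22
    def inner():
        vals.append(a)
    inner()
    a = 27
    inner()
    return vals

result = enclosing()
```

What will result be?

Step 1: a = 22. inner() appends current a to vals.
Step 2: First inner(): appends 22. Then a = 27.
Step 3: Second inner(): appends 27 (closure sees updated a). result = [22, 27]

The answer is [22, 27].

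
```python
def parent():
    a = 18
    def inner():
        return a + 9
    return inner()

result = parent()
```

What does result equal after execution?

Step 1: parent() defines a = 18.
Step 2: inner() reads a = 18 from enclosing scope, returns 18 + 9 = 27.
Step 3: result = 27

The answer is 27.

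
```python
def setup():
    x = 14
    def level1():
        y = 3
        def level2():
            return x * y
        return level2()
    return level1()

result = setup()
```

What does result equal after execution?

Step 1: x = 14 in setup. y = 3 in level1.
Step 2: level2() reads x = 14 and y = 3 from enclosing scopes.
Step 3: result = 14 * 3 = 42

The answer is 42.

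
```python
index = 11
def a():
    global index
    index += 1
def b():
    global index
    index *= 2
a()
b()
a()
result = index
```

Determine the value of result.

Step 1: index = 11.
Step 2: a(): index = 11 + 1 = 12.
Step 3: b(): index = 12 * 2 = 24.
Step 4: a(): index = 24 + 1 = 25

The answer is 25.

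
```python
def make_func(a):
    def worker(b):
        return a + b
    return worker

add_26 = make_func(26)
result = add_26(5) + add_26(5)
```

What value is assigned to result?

Step 1: add_26 captures a = 26.
Step 2: add_26(5) = 26 + 5 = 31, called twice.
Step 3: result = 31 + 31 = 62

The answer is 62.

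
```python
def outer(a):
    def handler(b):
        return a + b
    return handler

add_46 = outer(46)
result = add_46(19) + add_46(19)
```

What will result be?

Step 1: add_46 captures a = 46.
Step 2: add_46(19) = 46 + 19 = 65, called twice.
Step 3: result = 65 + 65 = 130

The answer is 130.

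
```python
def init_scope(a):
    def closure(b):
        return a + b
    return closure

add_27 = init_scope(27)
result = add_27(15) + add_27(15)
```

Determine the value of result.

Step 1: add_27 captures a = 27.
Step 2: add_27(15) = 27 + 15 = 42, called twice.
Step 3: result = 42 + 42 = 84

The answer is 84.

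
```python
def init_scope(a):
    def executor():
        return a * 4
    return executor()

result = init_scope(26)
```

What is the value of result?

Step 1: init_scope(26) binds parameter a = 26.
Step 2: executor() accesses a = 26 from enclosing scope.
Step 3: result = 26 * 4 = 104

The answer is 104.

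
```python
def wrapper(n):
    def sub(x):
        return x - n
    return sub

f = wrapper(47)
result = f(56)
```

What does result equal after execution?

Step 1: wrapper(47) creates a closure capturing n = 47.
Step 2: f(56) computes 56 - 47 = 9.
Step 3: result = 9

The answer is 9.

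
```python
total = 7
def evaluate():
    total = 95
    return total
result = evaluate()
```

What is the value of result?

Step 1: Global total = 7.
Step 2: evaluate() creates local total = 95, shadowing the global.
Step 3: Returns local total = 95. result = 95

The answer is 95.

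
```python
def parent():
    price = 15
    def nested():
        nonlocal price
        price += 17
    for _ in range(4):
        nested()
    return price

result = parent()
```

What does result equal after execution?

Step 1: price = 15.
Step 2: nested() is called 4 times in a loop, each adding 17 via nonlocal.
Step 3: price = 15 + 17 * 4 = 83

The answer is 83.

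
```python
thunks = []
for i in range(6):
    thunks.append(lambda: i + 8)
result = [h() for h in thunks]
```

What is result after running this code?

Step 1: All lambdas capture i by reference. After the loop, i = 5.
Step 2: Each call returns 5 + 8 = 13.
Step 3: result = [13, 13, 13, 13, 13, 13]

The answer is [13, 13, 13, 13, 13, 13].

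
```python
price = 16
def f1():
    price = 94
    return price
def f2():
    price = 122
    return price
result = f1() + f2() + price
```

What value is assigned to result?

Step 1: Each function shadows global price with its own local.
Step 2: f1() returns 94, f2() returns 122.
Step 3: Global price = 16 is unchanged. result = 94 + 122 + 16 = 232

The answer is 232.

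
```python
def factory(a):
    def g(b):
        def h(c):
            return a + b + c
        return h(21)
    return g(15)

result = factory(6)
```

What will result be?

Step 1: a = 6, b = 15, c = 21 across three nested scopes.
Step 2: h() accesses all three via LEGB rule.
Step 3: result = 6 + 15 + 21 = 42

The answer is 42.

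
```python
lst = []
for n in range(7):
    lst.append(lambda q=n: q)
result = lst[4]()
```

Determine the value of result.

Step 1: Default argument q=n captures n's value at each iteration.
Step 2: lst[4] captured q = 4 when n was 4.
Step 3: result = 4

The answer is 4.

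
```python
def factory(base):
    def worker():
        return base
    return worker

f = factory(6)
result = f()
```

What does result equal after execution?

Step 1: factory(6) creates closure capturing base = 6.
Step 2: f() returns the captured base = 6.
Step 3: result = 6

The answer is 6.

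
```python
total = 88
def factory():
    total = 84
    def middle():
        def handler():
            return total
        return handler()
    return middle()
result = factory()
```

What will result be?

Step 1: factory() defines total = 84. middle() and handler() have no local total.
Step 2: handler() checks local (none), enclosing middle() (none), enclosing factory() and finds total = 84.
Step 3: result = 84

The answer is 84.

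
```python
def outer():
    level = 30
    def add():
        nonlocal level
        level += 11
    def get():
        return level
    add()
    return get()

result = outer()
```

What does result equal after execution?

Step 1: level = 30. add() modifies it via nonlocal, get() reads it.
Step 2: add() makes level = 30 + 11 = 41.
Step 3: get() returns 41. result = 41

The answer is 41.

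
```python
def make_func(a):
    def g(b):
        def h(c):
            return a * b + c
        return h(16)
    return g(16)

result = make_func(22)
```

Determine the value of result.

Step 1: a = 22, b = 16, c = 16.
Step 2: h() computes a * b + c = 22 * 16 + 16 = 368.
Step 3: result = 368

The answer is 368.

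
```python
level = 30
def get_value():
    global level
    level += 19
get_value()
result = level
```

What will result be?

Step 1: level = 30 globally.
Step 2: get_value() modifies global level: level += 19 = 49.
Step 3: result = 49

The answer is 49.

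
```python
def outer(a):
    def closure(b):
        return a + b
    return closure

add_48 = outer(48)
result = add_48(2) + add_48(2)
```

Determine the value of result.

Step 1: add_48 captures a = 48.
Step 2: add_48(2) = 48 + 2 = 50, called twice.
Step 3: result = 50 + 50 = 100

The answer is 100.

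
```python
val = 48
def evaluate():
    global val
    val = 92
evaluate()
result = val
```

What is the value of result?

Step 1: val = 48 globally.
Step 2: evaluate() declares global val and sets it to 92.
Step 3: After evaluate(), global val = 92. result = 92

The answer is 92.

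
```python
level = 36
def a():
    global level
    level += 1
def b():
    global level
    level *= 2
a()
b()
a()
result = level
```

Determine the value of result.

Step 1: level = 36.
Step 2: a(): level = 36 + 1 = 37.
Step 3: b(): level = 37 * 2 = 74.
Step 4: a(): level = 74 + 1 = 75

The answer is 75.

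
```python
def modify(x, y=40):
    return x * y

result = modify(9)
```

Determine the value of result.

Step 1: modify(9) uses default y = 40.
Step 2: Returns 9 * 40 = 360.
Step 3: result = 360

The answer is 360.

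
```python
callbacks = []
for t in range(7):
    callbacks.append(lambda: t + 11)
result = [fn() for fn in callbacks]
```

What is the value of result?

Step 1: All lambdas capture t by reference. After the loop, t = 6.
Step 2: Each call returns 6 + 11 = 17.
Step 3: result = [17, 17, 17, 17, 17, 17, 17]

The answer is [17, 17, 17, 17, 17, 17, 17].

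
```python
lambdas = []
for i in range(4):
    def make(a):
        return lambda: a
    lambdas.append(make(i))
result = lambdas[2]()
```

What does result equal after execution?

Step 1: make(i) creates a new scope capturing a = i at call time.
Step 2: lambdas[2] = make(2), so its lambda captures a = 2.
Step 3: result = 2 (closure factory fixes late binding)

The answer is 2.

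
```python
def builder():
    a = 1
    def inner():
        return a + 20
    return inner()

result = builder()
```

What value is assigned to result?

Step 1: builder() defines a = 1.
Step 2: inner() reads a = 1 from enclosing scope, returns 1 + 20 = 21.
Step 3: result = 21

The answer is 21.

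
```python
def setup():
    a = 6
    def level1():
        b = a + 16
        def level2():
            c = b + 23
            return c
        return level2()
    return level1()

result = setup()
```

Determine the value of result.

Step 1: a = 6. b = a + 16 = 22.
Step 2: c = b + 23 = 22 + 23 = 45.
Step 3: result = 45

The answer is 45.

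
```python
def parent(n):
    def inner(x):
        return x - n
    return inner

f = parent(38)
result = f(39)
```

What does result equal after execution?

Step 1: parent(38) creates a closure capturing n = 38.
Step 2: f(39) computes 39 - 38 = 1.
Step 3: result = 1

The answer is 1.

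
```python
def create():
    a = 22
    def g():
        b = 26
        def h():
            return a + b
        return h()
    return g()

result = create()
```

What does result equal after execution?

Step 1: create() defines a = 22. g() defines b = 26.
Step 2: h() accesses both from enclosing scopes: a = 22, b = 26.
Step 3: result = 22 + 26 = 48

The answer is 48.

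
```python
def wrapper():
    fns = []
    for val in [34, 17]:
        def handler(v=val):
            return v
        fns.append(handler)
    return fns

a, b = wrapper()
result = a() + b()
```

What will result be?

Step 1: Default argument v=val captures val at each iteration.
Step 2: a() returns 34 (captured at first iteration), b() returns 17 (captured at second).
Step 3: result = 34 + 17 = 51

The answer is 51.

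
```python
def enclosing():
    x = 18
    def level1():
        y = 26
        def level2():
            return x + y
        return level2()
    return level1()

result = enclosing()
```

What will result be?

Step 1: x = 18 in enclosing. y = 26 in level1.
Step 2: level2() reads x = 18 and y = 26 from enclosing scopes.
Step 3: result = 18 + 26 = 44

The answer is 44.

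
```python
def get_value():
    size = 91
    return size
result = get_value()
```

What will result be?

Step 1: get_value() defines size = 91 in its local scope.
Step 2: return size finds the local variable size = 91.
Step 3: result = 91

The answer is 91.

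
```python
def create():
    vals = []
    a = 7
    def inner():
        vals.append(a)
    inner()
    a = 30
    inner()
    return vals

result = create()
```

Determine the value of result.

Step 1: a = 7. inner() appends current a to vals.
Step 2: First inner(): appends 7. Then a = 30.
Step 3: Second inner(): appends 30 (closure sees updated a). result = [7, 30]

The answer is [7, 30].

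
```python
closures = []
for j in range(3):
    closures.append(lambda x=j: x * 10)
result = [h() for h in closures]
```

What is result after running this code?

Step 1: Default arg x=j captures j at each iteration.
Step 2: closures[k] has x defaulting to k, returns k * 10.
Step 3: result = [0, 10, 20]

The answer is [0, 10, 20].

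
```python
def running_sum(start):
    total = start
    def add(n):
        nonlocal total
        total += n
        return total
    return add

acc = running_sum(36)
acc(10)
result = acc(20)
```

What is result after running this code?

Step 1: running_sum(36) creates closure with total = 36.
Step 2: First acc(10): total = 36 + 10 = 46.
Step 3: Second acc(20): total = 46 + 20 = 66. result = 66

The answer is 66.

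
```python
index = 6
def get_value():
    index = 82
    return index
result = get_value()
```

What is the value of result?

Step 1: Global index = 6.
Step 2: get_value() creates local index = 82, shadowing the global.
Step 3: Returns local index = 82. result = 82

The answer is 82.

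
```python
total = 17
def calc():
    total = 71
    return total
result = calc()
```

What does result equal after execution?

Step 1: Global total = 17.
Step 2: calc() creates local total = 71, shadowing the global.
Step 3: Returns local total = 71. result = 71

The answer is 71.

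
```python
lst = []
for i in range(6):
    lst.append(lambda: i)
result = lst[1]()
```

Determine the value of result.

Step 1: The loop creates 6 lambdas, all referencing the same variable i.
Step 2: After the loop, i = 5 (final value).
Step 3: lst[1]() looks up i at call time and finds 5. This is the late binding gotcha. result = 5

The answer is 5.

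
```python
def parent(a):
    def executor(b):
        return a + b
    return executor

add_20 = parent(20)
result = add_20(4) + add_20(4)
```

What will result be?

Step 1: add_20 captures a = 20.
Step 2: add_20(4) = 20 + 4 = 24, called twice.
Step 3: result = 24 + 24 = 48

The answer is 48.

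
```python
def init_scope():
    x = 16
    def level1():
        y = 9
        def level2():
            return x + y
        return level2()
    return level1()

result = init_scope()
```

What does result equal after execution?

Step 1: x = 16 in init_scope. y = 9 in level1.
Step 2: level2() reads x = 16 and y = 9 from enclosing scopes.
Step 3: result = 16 + 9 = 25

The answer is 25.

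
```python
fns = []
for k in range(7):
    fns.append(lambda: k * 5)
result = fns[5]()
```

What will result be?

Step 1: All lambdas reference the same variable k (late binding).
Step 2: After the loop, k = 6. Every lambda returns k * 5.
Step 3: fns[5]() = 6 * 5 = 30

The answer is 30.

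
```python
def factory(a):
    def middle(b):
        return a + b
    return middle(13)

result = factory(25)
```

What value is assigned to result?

Step 1: factory(25) passes a = 25.
Step 2: middle(13) has b = 13, reads a = 25 from enclosing.
Step 3: result = 25 + 13 = 38

The answer is 38.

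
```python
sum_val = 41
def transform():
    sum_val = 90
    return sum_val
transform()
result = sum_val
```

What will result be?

Step 1: sum_val = 41 globally.
Step 2: transform() creates a LOCAL sum_val = 90 (no global keyword!).
Step 3: The global sum_val is unchanged. result = 41

The answer is 41.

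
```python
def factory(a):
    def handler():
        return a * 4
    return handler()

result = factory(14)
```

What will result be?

Step 1: factory(14) binds parameter a = 14.
Step 2: handler() accesses a = 14 from enclosing scope.
Step 3: result = 14 * 4 = 56

The answer is 56.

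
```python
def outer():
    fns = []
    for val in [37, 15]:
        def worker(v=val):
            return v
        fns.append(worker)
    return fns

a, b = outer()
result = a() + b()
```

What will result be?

Step 1: Default argument v=val captures val at each iteration.
Step 2: a() returns 37 (captured at first iteration), b() returns 15 (captured at second).
Step 3: result = 37 + 15 = 52

The answer is 52.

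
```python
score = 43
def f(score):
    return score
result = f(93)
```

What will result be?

Step 1: Global score = 43.
Step 2: f(93) takes parameter score = 93, which shadows the global.
Step 3: result = 93

The answer is 93.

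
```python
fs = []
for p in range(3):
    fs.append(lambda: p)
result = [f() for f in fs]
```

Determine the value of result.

Step 1: All 3 lambdas share the same variable p.
Step 2: After the loop, p = 2.
Step 3: Each call returns 2. result = [2, 2, 2]

The answer is [2, 2, 2].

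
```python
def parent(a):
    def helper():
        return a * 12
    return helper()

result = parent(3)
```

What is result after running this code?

Step 1: parent(3) binds parameter a = 3.
Step 2: helper() accesses a = 3 from enclosing scope.
Step 3: result = 3 * 12 = 36

The answer is 36.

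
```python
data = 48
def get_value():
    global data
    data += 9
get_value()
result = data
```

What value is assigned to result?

Step 1: data = 48 globally.
Step 2: get_value() modifies global data: data += 9 = 57.
Step 3: result = 57

The answer is 57.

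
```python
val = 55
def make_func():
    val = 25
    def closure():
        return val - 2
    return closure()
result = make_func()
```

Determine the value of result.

Step 1: make_func() shadows global val with val = 25.
Step 2: closure() finds val = 25 in enclosing scope, computes 25 - 2 = 23.
Step 3: result = 23

The answer is 23.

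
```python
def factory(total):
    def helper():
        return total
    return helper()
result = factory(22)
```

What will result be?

Step 1: factory(22) binds parameter total = 22.
Step 2: helper() looks up total in enclosing scope and finds the parameter total = 22.
Step 3: result = 22

The answer is 22.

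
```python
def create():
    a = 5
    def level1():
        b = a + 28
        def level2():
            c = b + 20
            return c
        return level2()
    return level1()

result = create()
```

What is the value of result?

Step 1: a = 5. b = a + 28 = 33.
Step 2: c = b + 20 = 33 + 20 = 53.
Step 3: result = 53

The answer is 53.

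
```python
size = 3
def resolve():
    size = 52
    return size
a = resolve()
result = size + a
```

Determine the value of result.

Step 1: Global size = 3. resolve() returns local size = 52.
Step 2: a = 52. Global size still = 3.
Step 3: result = 3 + 52 = 55

The answer is 55.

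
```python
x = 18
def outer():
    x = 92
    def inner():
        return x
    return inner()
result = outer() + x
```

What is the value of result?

Step 1: Global x = 18. outer() shadows with x = 92.
Step 2: inner() returns enclosing x = 92. outer() = 92.
Step 3: result = 92 + global x (18) = 110

The answer is 110.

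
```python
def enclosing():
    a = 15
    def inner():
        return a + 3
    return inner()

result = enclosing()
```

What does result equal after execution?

Step 1: enclosing() defines a = 15.
Step 2: inner() reads a = 15 from enclosing scope, returns 15 + 3 = 18.
Step 3: result = 18

The answer is 18.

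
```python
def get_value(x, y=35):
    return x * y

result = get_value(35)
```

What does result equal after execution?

Step 1: get_value(35) uses default y = 35.
Step 2: Returns 35 * 35 = 1225.
Step 3: result = 1225

The answer is 1225.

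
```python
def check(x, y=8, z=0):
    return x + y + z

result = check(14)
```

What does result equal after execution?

Step 1: check(14) uses defaults y = 8, z = 0.
Step 2: Returns 14 + 8 + 0 = 22.
Step 3: result = 22

The answer is 22.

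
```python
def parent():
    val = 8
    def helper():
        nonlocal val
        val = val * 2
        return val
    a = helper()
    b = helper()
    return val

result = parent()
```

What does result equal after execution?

Step 1: val starts at 8.
Step 2: First helper(): val = 8 * 2 = 16.
Step 3: Second helper(): val = 16 * 2 = 32.
Step 4: result = 32

The answer is 32.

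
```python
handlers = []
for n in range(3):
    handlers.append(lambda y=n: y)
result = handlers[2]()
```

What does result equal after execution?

Step 1: Default argument y=n captures n's value at each iteration.
Step 2: handlers[2] captured y = 2 when n was 2.
Step 3: result = 2

The answer is 2.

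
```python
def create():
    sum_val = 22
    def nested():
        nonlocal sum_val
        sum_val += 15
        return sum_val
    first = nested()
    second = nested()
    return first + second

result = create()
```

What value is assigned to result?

Step 1: sum_val starts at 22.
Step 2: First call: sum_val = 22 + 15 = 37, returns 37.
Step 3: Second call: sum_val = 37 + 15 = 52, returns 52.
Step 4: result = 37 + 52 = 89

The answer is 89.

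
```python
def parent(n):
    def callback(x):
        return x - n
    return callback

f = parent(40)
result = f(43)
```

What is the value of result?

Step 1: parent(40) creates a closure capturing n = 40.
Step 2: f(43) computes 43 - 40 = 3.
Step 3: result = 3

The answer is 3.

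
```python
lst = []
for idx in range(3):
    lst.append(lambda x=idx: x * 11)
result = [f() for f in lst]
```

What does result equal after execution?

Step 1: Default arg x=idx captures idx at each iteration.
Step 2: lst[k] has x defaulting to k, returns k * 11.
Step 3: result = [0, 11, 22]

The answer is [0, 11, 22].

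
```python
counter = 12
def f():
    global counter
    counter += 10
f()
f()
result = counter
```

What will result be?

Step 1: counter = 12.
Step 2: First f(): counter = 12 + 10 = 22.
Step 3: Second f(): counter = 22 + 10 = 32. result = 32

The answer is 32.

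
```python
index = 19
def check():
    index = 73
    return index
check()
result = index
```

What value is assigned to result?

Step 1: index = 19 globally.
Step 2: check() creates a LOCAL index = 73 (no global keyword!).
Step 3: The global index is unchanged. result = 19

The answer is 19.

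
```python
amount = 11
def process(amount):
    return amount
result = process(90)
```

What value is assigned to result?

Step 1: Global amount = 11.
Step 2: process(90) takes parameter amount = 90, which shadows the global.
Step 3: result = 90

The answer is 90.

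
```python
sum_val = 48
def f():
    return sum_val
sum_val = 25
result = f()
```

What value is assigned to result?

Step 1: sum_val is first set to 48, then reassigned to 25.
Step 2: f() is called after the reassignment, so it looks up the current global sum_val = 25.
Step 3: result = 25

The answer is 25.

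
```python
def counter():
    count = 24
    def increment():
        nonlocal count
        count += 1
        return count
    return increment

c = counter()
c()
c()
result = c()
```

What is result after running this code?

Step 1: counter() creates closure with count = 24.
Step 2: Each c() call increments count via nonlocal. After 3 calls: 24 + 3 = 27.
Step 3: result = 27

The answer is 27.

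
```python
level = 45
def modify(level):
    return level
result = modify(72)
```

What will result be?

Step 1: Global level = 45.
Step 2: modify(72) takes parameter level = 72, which shadows the global.
Step 3: result = 72

The answer is 72.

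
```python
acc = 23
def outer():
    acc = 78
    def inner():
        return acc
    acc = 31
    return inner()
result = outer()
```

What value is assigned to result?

Step 1: outer() sets acc = 78, then later acc = 31.
Step 2: inner() is called after acc is reassigned to 31. Closures capture variables by reference, not by value.
Step 3: result = 31

The answer is 31.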